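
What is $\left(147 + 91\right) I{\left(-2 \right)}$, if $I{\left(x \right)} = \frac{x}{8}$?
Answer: $- \frac{119}{2} \approx -59.5$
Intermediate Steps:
$I{\left(x \right)} = \frac{x}{8}$ ($I{\left(x \right)} = x \frac{1}{8} = \frac{x}{8}$)
$\left(147 + 91\right) I{\left(-2 \right)} = \left(147 + 91\right) \frac{1}{8} \left(-2\right) = 238 \left(- \frac{1}{4}\right) = - \frac{119}{2}$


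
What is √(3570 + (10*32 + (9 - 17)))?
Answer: √3882 ≈ 62.306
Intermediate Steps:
√(3570 + (10*32 + (9 - 17))) = √(3570 + (320 - 8)) = √(3570 + 312) = √3882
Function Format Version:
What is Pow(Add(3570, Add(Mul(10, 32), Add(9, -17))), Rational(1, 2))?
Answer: Pow(3882, Rational(1, 2)) ≈ 62.306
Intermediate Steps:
Pow(Add(3570, Add(Mul(10, 32), Add(9, -17))), Rational(1, 2)) = Pow(Add(3570, Add(320, -8)), Rational(1, 2)) = Pow(Add(3570, 312), Rational(1, 2)) = Pow(3882, Rational(1, 2))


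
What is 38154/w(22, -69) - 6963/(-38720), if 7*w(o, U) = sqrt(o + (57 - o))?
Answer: 633/3520 + 89026*sqrt(57)/19 ≈ 35376.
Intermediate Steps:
w(o, U) = sqrt(57)/7 (w(o, U) = sqrt(o + (57 - o))/7 = sqrt(57)/7)
38154/w(22, -69) - 6963/(-38720) = 38154/((sqrt(57)/7)) - 6963/(-38720) = 38154*(7*sqrt(57)/57) - 6963*(-1/38720) = 89026*sqrt(57)/19 + 633/3520 = 633/3520 + 89026*sqrt(57)/19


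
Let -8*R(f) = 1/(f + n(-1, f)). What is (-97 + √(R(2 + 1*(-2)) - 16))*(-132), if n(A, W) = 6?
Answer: 12804 - 11*I*√2307 ≈ 12804.0 - 528.34*I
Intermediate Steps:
R(f) = -1/(8*(6 + f)) (R(f) = -1/(8*(f + 6)) = -1/(8*(6 + f)))
(-97 + √(R(2 + 1*(-2)) - 16))*(-132) = (-97 + √(-1/(48 + 8*(2 + 1*(-2))) - 16))*(-132) = (-97 + √(-1/(48 + 8*(2 - 2)) - 16))*(-132) = (-97 + √(-1/(48 + 8*0) - 16))*(-132) = (-97 + √(-1/(48 + 0) - 16))*(-132) = (-97 + √(-1/48 - 16))*(-132) = (-97 + √(-769/48))*(-132) = (-97 + I*√2307/12)*(-132) = 12804 - 11*I*√2307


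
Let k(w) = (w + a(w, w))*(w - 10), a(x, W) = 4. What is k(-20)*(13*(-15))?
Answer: -93600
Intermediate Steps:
k(w) = (-10 + w)*(4 + w) (k(w) = (w + 4)*(w - 10) = (4 + w)*(-10 + w) = (-10 + w)*(4 + w))
k(-20)*(13*(-15)) = (-40 + (-20)**2 - 6*(-20))*(13*(-15)) = (-40 + 400 + 120)*(-195) = 480*(-195) = -93600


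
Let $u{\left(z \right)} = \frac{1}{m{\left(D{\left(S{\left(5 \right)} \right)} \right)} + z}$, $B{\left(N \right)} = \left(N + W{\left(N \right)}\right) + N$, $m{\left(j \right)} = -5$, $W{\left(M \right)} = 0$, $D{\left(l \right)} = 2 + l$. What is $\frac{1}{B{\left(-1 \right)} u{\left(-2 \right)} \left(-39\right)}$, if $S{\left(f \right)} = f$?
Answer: $- \frac{7}{78} \approx -0.089744$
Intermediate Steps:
$B{\left(N \right)} = 2 N$ ($B{\left(N \right)} = \left(N + 0\right) + N = N + N = 2 N$)
$u{\left(z \right)} = \frac{1}{-5 + z}$
$\frac{1}{B{\left(-1 \right)} u{\left(-2 \right)} \left(-39\right)} = \frac{1}{\frac{2 \left(-1\right)}{-5 - 2} \left(-39\right)} = \frac{1}{- \frac{2}{-7} \left(-39\right)} = \frac{1}{\left(-2\right) \left(- \frac{1}{7}\right) \left(-39\right)} = \frac{1}{\frac{2}{7} \left(-39\right)} = \frac{1}{- \frac{78}{7}} = - \frac{7}{78}$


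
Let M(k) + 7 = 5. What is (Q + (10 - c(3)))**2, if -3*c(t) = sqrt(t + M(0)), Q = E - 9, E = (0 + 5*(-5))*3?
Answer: 48841/9 ≈ 5426.8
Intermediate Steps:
M(k) = -2 (M(k) = -7 + 5 = -2)
E = -75 (E = (0 - 25)*3 = -25*3 = -75)
Q = -84 (Q = -75 - 9 = -84)
c(t) = -sqrt(-2 + t)/3 (c(t) = -sqrt(t - 2)/3 = -sqrt(-2 + t)/3)
(Q + (10 - c(3)))**2 = (-84 + (10 - (-1)*sqrt(-2 + 3)/3))**2 = (-84 + (10 - (-1)*sqrt(1)/3))**2 = (-84 + (10 - (-1)/3))**2 = (-84 + (10 - 1*(-1/3)))**2 = (-84 + (10 + 1/3))**2 = (-84 + 31/3)**2 = (-221/3)**2 = 48841/9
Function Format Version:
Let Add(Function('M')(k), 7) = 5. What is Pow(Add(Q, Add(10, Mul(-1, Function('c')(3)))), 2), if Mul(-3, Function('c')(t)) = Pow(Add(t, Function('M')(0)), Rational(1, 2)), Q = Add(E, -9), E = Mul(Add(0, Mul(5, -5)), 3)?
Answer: Rational(48841, 9) ≈ 5426.8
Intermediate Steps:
Function('M')(k) = -2 (Function('M')(k) = Add(-7, 5) = -2)
E = -75 (E = Mul(Add(0, -25), 3) = Mul(-25, 3) = -75)
Q = -84 (Q = Add(-75, -9) = -84)
Function('c')(t) = Mul(Rational(-1, 3), Pow(Add(-2, t), Rational(1, 2))) (Function('c')(t) = Mul(Rational(-1, 3), Pow(Add(t, -2), Rational(1, 2))) = Mul(Rational(-1, 3), Pow(Add(-2, t), Rational(1, 2))))
Pow(Add(Q, Add(10, Mul(-1, Function('c')(3)))), 2) = Pow(Add(-84, Add(10, Mul(-1, Mul(Rational(-1, 3), Pow(Add(-2, 3), Rational(1, 2)))))), 2) = Pow(Add(-84, Add(10, Mul(-1, Mul(Rational(-1, 3), Pow(1, Rational(1, 2)))))), 2) = Pow(Add(-84, Add(10, Mul(-1, Mul(Rational(-1, 3), 1)))), 2) = Pow(Add(-84, Add(10, Mul(-1, Rational(-1, 3)))), 2) = Pow(Add(-84, Add(10, Rational(1, 3))), 2) = Pow(Add(-84, Rational(31, 3)), 2) = Pow(Rational(-221, 3), 2) = Rational(48841, 9)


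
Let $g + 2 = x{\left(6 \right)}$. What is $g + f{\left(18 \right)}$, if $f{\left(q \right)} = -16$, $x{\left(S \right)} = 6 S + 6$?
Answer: $24$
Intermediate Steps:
$x{\left(S \right)} = 6 + 6 S$
$g = 40$ ($g = -2 + \left(6 + 6 \cdot 6\right) = -2 + \left(6 + 36\right) = -2 + 42 = 40$)
$g + f{\left(18 \right)} = 40 - 16 = 24$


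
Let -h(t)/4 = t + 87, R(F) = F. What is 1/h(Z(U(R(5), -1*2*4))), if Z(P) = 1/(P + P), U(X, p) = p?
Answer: -4/1391 ≈ -0.0028756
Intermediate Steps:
Z(P) = 1/(2*P)
h(t) = -348 - 4*t (h(t) = -4*(t + 87) = -4*(87 + t) = -348 - 4*t)
1/h(Z(U(R(5), -1*2*4))) = 1/(-348 - 2/(-1*2*4)) = 1/(-348 - 2/((-2*4))) = 1/(-348 - 2/(-8)) = 1/(-348 - 2*(-1)/8) = 1/(-348 - 4*(-1/16)) = 1/(-348 + 1/4) = 1/(-1391/4) = -4/1391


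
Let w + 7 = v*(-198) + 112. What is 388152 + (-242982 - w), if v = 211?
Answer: 186843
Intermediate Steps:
w = -41673 (w = -7 + (211*(-198) + 112) = -7 + (-41778 + 112) = -7 - 41666 = -41673)
388152 + (-242982 - w) = 388152 + (-242982 - 1*(-41673)) = 388152 + (-242982 + 41673) = 388152 - 201309 = 186843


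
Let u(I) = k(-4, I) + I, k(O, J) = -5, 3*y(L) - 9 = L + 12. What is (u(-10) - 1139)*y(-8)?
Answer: -15002/3 ≈ -5000.7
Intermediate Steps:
y(L) = 7 + L/3 (y(L) = 3 + (L + 12)/3 = 3 + (12 + L)/3 = 3 + (4 + L/3) = 7 + L/3)
u(I) = -5 + I
(u(-10) - 1139)*y(-8) = ((-5 - 10) - 1139)*(7 + (⅓)*(-8)) = (-15 - 1139)*(7 - 8/3) = -1154*13/3 = -15002/3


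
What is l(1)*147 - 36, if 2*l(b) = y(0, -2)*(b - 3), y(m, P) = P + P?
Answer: 552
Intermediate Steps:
y(m, P) = 2*P
l(b) = 6 - 2*b (l(b) = ((2*(-2))*(b - 3))/2 = (-4*(-3 + b))/2 = (12 - 4*b)/2 = 6 - 2*b)
l(1)*147 - 36 = (6 - 2*1)*147 - 36 = (6 - 2)*147 - 36 = 4*147 - 36 = 588 - 36 = 552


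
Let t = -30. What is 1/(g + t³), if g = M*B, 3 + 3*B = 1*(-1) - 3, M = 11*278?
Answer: -3/102406 ≈ -2.9295e-5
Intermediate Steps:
M = 3058
B = -7/3 (B = -1 + (1*(-1) - 3)/3 = -1 + (-1 - 3)/3 = -1 + (⅓)*(-4) = -1 - 4/3 = -7/3 ≈ -2.3333)
g = -21406/3 (g = 3058*(-7/3) = -21406/3 ≈ -7135.3)
1/(g + t³) = 1/(-21406/3 + (-30)³) = 1/(-21406/3 - 27000) = 1/(-102406/3) = -3/102406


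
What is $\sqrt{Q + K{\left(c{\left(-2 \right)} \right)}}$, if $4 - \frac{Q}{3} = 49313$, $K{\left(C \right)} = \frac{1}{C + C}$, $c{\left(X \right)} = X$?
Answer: $\frac{i \sqrt{591709}}{2} \approx 384.61 i$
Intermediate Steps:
$K{\left(C \right)} = \frac{1}{2 C}$
$Q = -147927$ ($Q = 12 - 147939 = -147927$)
$\sqrt{Q + K{\left(c{\left(-2 \right)} \right)}} = \sqrt{-147927 + \frac{1}{2 \left(-2\right)}} = \sqrt{-147927 + \frac{1}{2} \left(- \frac{1}{2}\right)} = \sqrt{-147927 - \frac{1}{4}} = \sqrt{- \frac{591709}{4}} = \frac{i \sqrt{591709}}{2}$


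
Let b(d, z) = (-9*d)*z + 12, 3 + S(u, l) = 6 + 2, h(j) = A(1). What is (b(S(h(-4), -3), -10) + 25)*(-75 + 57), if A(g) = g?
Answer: -8766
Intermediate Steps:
h(j) = 1
S(u, l) = 5 (S(u, l) = -3 + (6 + 2) = -3 + 8 = 5)
b(d, z) = 12 - 9*d*z (b(d, z) = -9*d*z + 12 = 12 - 9*d*z)
(b(S(h(-4), -3), -10) + 25)*(-75 + 57) = ((12 - 9*5*(-10)) + 25)*(-75 + 57) = ((12 + 450) + 25)*(-18) = (462 + 25)*(-18) = 487*(-18) = -8766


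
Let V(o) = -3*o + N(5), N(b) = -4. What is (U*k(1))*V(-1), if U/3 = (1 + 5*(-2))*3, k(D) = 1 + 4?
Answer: 405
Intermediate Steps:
k(D) = 5
V(o) = -4 - 3*o (V(o) = -3*o - 4 = -4 - 3*o)
U = -81 (U = 3*((1 + 5*(-2))*3) = 3*((1 - 10)*3) = 3*(-9*3) = 3*(-27) = -81)
(U*k(1))*V(-1) = (-81*5)*(-4 - 3*(-1)) = -405*(-4 + 3) = -405*(-1) = 405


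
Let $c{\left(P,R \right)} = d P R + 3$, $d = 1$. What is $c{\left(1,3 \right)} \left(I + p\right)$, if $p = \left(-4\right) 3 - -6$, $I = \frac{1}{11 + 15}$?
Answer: $- \frac{465}{13} \approx -35.769$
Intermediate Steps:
$I = \frac{1}{26} \approx 0.038462$
$p = -6$ ($p = -12 + 6 = -6$)
$c{\left(P,R \right)} = 3 + P R$ ($c{\left(P,R \right)} = 1 P R + 3 = P R + 3 = 3 + P R$)
$c{\left(1,3 \right)} \left(I + p\right) = \left(3 + 1 \cdot 3\right) \left(\frac{1}{26} - 6\right) = \left(3 + 3\right) \left(- \frac{155}{26}\right) = 6 \left(- \frac{155}{26}\right) = - \frac{465}{13}$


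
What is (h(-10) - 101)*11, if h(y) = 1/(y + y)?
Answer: -22231/20 ≈ -1111.6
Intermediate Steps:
h(y) = 1/(2*y)
(h(-10) - 101)*11 = ((½)/(-10) - 101)*11 = ((½)*(-⅒) - 101)*11 = (-1/20 - 101)*11 = -2021/20*11 = -22231/20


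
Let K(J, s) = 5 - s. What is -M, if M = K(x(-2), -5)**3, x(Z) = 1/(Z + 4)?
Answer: -1000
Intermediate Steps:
x(Z) = 1/(4 + Z)
M = 1000 (M = (5 - 1*(-5))**3 = (5 + 5)**3 = 10**3 = 1000)
-M = -1*1000 = -1000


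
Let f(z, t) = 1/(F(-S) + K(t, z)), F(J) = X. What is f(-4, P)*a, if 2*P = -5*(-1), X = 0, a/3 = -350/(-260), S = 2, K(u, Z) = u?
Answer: 21/13 ≈ 1.6154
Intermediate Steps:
a = 105/26 (a = 3*(-350/(-260)) = 3*(-350*(-1/260)) = 3*(35/26) = 105/26 ≈ 4.0385)
F(J) = 0
P = 5/2 (P = (-5*(-1))/2 = (1/2)*5 = 5/2 ≈ 2.5000)
f(z, t) = 1/t (f(z, t) = 1/(0 + t) = 1/t)
f(-4, P)*a = (105/26)/(5/2) = (2/5)*(105/26) = 21/13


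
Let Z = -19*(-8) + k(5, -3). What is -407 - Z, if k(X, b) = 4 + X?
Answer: -568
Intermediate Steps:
Z = 161 (Z = -19*(-8) + (4 + 5) = 152 + 9 = 161)
-407 - Z = -407 - 1*161 = -407 - 161 = -568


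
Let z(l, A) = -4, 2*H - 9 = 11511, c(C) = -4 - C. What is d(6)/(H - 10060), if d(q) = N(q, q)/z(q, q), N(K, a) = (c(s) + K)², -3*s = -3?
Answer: 1/17200 ≈ 5.8140e-5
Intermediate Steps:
s = 1 (s = -⅓*(-3) = 1)
H = 5760 (H = 9/2 + (½)*11511 = 9/2 + 11511/2 = 5760)
N(K, a) = (-5 + K)² (N(K, a) = ((-4 - 1*1) + K)² = ((-4 - 1) + K)² = (-5 + K)²)
d(q) = -(-5 + q)²/4 (d(q) = (-5 + q)²/(-4) = (-5 + q)²*(-¼) = -(-5 + q)²/4)
d(6)/(H - 10060) = (-(-5 + 6)²/4)/(5760 - 10060) = (-¼*1²)/(-4300) = -(-1)/17200 = -1/4300*(-¼) = 1/17200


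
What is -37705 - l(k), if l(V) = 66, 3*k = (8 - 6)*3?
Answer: -37771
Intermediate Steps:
k = 2 (k = ((8 - 6)*3)/3 = (2*3)/3 = (1/3)*6 = 2)
-37705 - l(k) = -37705 - 1*66 = -37705 - 66 = -37771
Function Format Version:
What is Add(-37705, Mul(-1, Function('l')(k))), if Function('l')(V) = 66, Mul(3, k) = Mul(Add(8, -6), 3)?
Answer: -37771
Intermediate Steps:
k = 2 (k = Mul(Rational(1, 3), Mul(Add(8, -6), 3)) = Mul(Rational(1, 3), Mul(2, 3)) = Mul(Rational(1, 3), 6) = 2)
Add(-37705, Mul(-1, Function('l')(k))) = Add(-37705, Mul(-1, 66)) = Add(-37705, -66) = -37771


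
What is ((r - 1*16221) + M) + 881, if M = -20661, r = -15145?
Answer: -51146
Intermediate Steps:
((r - 1*16221) + M) + 881 = ((-15145 - 1*16221) - 20661) + 881 = ((-15145 - 16221) - 20661) + 881 = (-31366 - 20661) + 881 = -52027 + 881 = -51146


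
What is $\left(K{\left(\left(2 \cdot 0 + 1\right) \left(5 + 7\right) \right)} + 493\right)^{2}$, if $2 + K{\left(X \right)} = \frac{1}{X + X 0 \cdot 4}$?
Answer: $\frac{34727449}{144} \approx 2.4116 \cdot 10^{5}$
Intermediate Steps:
$K{\left(X \right)} = -2 + \frac{1}{X}$ ($K{\left(X \right)} = -2 + \frac{1}{X + X 0 \cdot 4} = -2 + \frac{1}{X + 0 \cdot 4} = -2 + \frac{1}{X + 0} = -2 + \frac{1}{X}$)
$\left(K{\left(\left(2 \cdot 0 + 1\right) \left(5 + 7\right) \right)} + 493\right)^{2} = \left(\left(-2 + \frac{1}{\left(2 \cdot 0 + 1\right) \left(5 + 7\right)}\right) + 493\right)^{2} = \left(\left(-2 + \frac{1}{\left(0 + 1\right) 12}\right) + 493\right)^{2} = \left(\left(-2 + \frac{1}{1 \cdot 12}\right) + 493\right)^{2} = \left(\left(-2 + \frac{1}{12}\right) + 493\right)^{2} = \left(- \frac{23}{12} + 493\right)^{2} = \left(\frac{5893}{12}\right)^{2} = \frac{34727449}{144}$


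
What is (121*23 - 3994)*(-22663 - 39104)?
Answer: 74799837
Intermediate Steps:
(121*23 - 3994)*(-22663 - 39104) = (2783 - 3994)*(-61767) = -1211*(-61767) = 74799837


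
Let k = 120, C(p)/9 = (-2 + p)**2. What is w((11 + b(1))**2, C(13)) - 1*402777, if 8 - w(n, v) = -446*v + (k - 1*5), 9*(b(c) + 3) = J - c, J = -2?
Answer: 82810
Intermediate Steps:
C(p) = 9*(-2 + p)**2
b(c) = -29/9 - c/9 (b(c) = -3 + (-2 - c)/9 = -3 + (-2/9 - c/9) = -29/9 - c/9)
w(n, v) = -107 + 446*v (w(n, v) = 8 - (-446*v + (120 - 1*5)) = 8 - (-446*v + (120 - 5)) = 8 - (-446*v + 115) = 8 - (115 - 446*v) = 8 + (-115 + 446*v) = -107 + 446*v)
w((11 + b(1))**2, C(13)) - 1*402777 = (-107 + 446*(9*(-2 + 13)**2)) - 1*402777 = (-107 + 446*(9*11**2)) - 402777 = (-107 + 446*(9*121)) - 402777 = (-107 + 446*1089) - 402777 = (-107 + 485694) - 402777 = 485587 - 402777 = 82810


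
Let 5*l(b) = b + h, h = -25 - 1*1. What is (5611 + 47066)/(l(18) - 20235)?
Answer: -263385/101183 ≈ -2.6031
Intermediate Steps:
h = -26 (h = -25 - 1 = -26)
l(b) = -26/5 + b/5 (l(b) = (b - 26)/5 = (-26 + b)/5 = -26/5 + b/5)
(5611 + 47066)/(l(18) - 20235) = (5611 + 47066)/((-26/5 + (1/5)*18) - 20235) = 52677/((-26/5 + 18/5) - 20235) = 52677/(-8/5 - 20235) = 52677/(-101183/5) = 52677*(-5/101183) = -263385/101183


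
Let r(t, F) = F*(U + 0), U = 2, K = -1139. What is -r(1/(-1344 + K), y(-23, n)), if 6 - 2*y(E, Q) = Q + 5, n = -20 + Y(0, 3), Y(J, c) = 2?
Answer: -19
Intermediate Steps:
n = -18 (n = -20 + 2 = -18)
y(E, Q) = ½ - Q/2 (y(E, Q) = 3 - (Q + 5)/2 = 3 - (5 + Q)/2 = 3 + (-5/2 - Q/2) = ½ - Q/2)
r(t, F) = 2*F (r(t, F) = F*(2 + 0) = F*2 = 2*F)
-r(1/(-1344 + K), y(-23, n)) = -2*(½ - ½*(-18)) = -2*(½ + 9) = -2*19/2 = -1*19 = -19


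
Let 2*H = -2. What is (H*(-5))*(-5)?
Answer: -25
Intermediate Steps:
H = -1 (H = (½)*(-2) = -1)
(H*(-5))*(-5) = -1*(-5)*(-5) = 5*(-5) = -25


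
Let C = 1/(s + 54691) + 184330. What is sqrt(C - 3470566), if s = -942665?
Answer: I*sqrt(2591189937372847510)/887974 ≈ 1812.8*I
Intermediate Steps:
C = 163680247419/887974 (C = 1/(-942665 + 54691) + 184330 = 1/(-887974) + 184330 = -1/887974 + 184330 = 163680247419/887974 ≈ 1.8433e+5)
sqrt(C - 3470566) = sqrt(163680247419/887974 - 3470566) = sqrt(-2918092125865/887974) = I*sqrt(2591189937372847510)/887974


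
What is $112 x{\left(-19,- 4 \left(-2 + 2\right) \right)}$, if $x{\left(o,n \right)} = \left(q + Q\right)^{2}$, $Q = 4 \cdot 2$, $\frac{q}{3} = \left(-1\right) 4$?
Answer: $1792$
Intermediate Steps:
$q = -12$ ($q = 3 \left(\left(-1\right) 4\right) = 3 \left(-4\right) = -12$)
$Q = 8$
$x{\left(o,n \right)} = 16$ ($x{\left(o,n \right)} = \left(-12 + 8\right)^{2} = \left(-4\right)^{2} = 16$)
$112 x{\left(-19,- 4 \left(-2 + 2\right) \right)} = 112 \cdot 16 = 1792$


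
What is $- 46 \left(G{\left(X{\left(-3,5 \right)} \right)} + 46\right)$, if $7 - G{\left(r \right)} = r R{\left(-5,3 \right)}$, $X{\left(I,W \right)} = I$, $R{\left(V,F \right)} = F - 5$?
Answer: $-2162$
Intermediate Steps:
$R{\left(V,F \right)} = -5 + F$
$G{\left(r \right)} = 7 + 2 r$ ($G{\left(r \right)} = 7 - r \left(-5 + 3\right) = 7 - r \left(-2\right) = 7 - - 2 r = 7 + 2 r$)
$- 46 \left(G{\left(X{\left(-3,5 \right)} \right)} + 46\right) = - 46 \left(\left(7 + 2 \left(-3\right)\right) + 46\right) = - 46 \left(\left(7 - 6\right) + 46\right) = - 46 \left(1 + 46\right) = \left(-46\right) 47 = -2162$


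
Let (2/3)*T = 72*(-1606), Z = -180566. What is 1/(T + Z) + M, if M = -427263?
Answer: -151257083683/354014 ≈ -4.2726e+5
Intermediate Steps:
T = -173448 (T = 3*(72*(-1606))/2 = (3/2)*(-115632) = -173448)
1/(T + Z) + M = 1/(-173448 - 180566) - 427263 = 1/(-354014) - 427263 = -1/354014 - 427263 = -151257083683/354014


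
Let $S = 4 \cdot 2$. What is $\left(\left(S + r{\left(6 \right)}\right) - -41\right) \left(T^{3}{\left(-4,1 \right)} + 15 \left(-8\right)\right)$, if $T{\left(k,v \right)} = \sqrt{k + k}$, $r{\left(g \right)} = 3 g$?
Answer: $-8040 - 1072 i \sqrt{2} \approx -8040.0 - 1516.0 i$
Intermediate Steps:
$S = 8$
$T{\left(k,v \right)} = \sqrt{2} \sqrt{k}$ ($T{\left(k,v \right)} = \sqrt{2 k} = \sqrt{2} \sqrt{k}$)
$\left(\left(S + r{\left(6 \right)}\right) - -41\right) \left(T^{3}{\left(-4,1 \right)} + 15 \left(-8\right)\right) = \left(\left(8 + 3 \cdot 6\right) - -41\right) \left(\left(\sqrt{2} \sqrt{-4}\right)^{3} + 15 \left(-8\right)\right) = \left(\left(8 + 18\right) + 41\right) \left(\left(\sqrt{2} \cdot 2 i\right)^{3} - 120\right) = \left(26 + 41\right) \left(\left(2 i \sqrt{2}\right)^{3} - 120\right) = 67 \left(- 16 i \sqrt{2} - 120\right) = 67 \left(-120 - 16 i \sqrt{2}\right) = -8040 - 1072 i \sqrt{2}$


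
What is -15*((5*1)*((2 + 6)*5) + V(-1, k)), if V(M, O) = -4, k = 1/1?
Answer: -2940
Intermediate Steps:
k = 1 (k = 1*1 = 1)
-15*((5*1)*((2 + 6)*5) + V(-1, k)) = -15*((5*1)*((2 + 6)*5) - 4) = -15*(5*(8*5) - 4) = -15*(5*40 - 4) = -15*(200 - 4) = -15*196 = -2940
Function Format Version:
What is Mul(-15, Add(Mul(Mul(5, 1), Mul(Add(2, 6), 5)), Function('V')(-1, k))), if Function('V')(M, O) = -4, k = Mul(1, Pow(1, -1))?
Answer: -2940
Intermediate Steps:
k = 1 (k = Mul(1, 1) = 1)
Mul(-15, Add(Mul(Mul(5, 1), Mul(Add(2, 6), 5)), Function('V')(-1, k))) = Mul(-15, Add(Mul(Mul(5, 1), Mul(Add(2, 6), 5)), -4)) = Mul(-15, Add(Mul(5, Mul(8, 5)), -4)) = Mul(-15, Add(Mul(5, 40), -4)) = Mul(-15, Add(200, -4)) = Mul(-15, 196) = -2940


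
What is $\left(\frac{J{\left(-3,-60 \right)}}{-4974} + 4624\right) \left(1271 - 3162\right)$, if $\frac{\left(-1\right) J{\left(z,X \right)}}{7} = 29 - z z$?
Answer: $- \frac{21746420578}{2487} \approx -8.744 \cdot 10^{6}$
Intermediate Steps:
$J{\left(z,X \right)} = -203 + 7 z^{2}$ ($J{\left(z,X \right)} = - 7 \left(29 - z z\right) = - 7 \left(29 - z^{2}\right) = -203 + 7 z^{2}$)
$\left(\frac{J{\left(-3,-60 \right)}}{-4974} + 4624\right) \left(1271 - 3162\right) = \left(\frac{-203 + 7 \left(-3\right)^{2}}{-4974} + 4624\right) \left(1271 - 3162\right) = \left(\left(-203 + 7 \cdot 9\right) \left(- \frac{1}{4974}\right) + 4624\right) \left(-1891\right) = \left(\left(-203 + 63\right) \left(- \frac{1}{4974}\right) + 4624\right) \left(-1891\right) = \left(\left(-140\right) \left(- \frac{1}{4974}\right) + 4624\right) \left(-1891\right) = \left(\frac{70}{2487} + 4624\right) \left(-1891\right) = \frac{11499958}{2487} \left(-1891\right) = - \frac{21746420578}{2487}$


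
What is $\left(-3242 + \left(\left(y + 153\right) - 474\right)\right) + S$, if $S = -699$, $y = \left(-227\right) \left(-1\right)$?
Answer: $-4035$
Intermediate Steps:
$y = 227$
$\left(-3242 + \left(\left(y + 153\right) - 474\right)\right) + S = \left(-3242 + \left(\left(227 + 153\right) - 474\right)\right) - 699 = \left(-3242 + \left(380 - 474\right)\right) - 699 = \left(-3242 - 94\right) - 699 = -3336 - 699 = -4035$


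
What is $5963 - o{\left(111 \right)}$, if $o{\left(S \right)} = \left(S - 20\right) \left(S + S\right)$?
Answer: $-14239$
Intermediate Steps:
$o{\left(S \right)} = 2 S \left(-20 + S\right)$ ($o{\left(S \right)} = \left(-20 + S\right) 2 S = 2 S \left(-20 + S\right)$)
$5963 - o{\left(111 \right)} = 5963 - 2 \cdot 111 \left(-20 + 111\right) = 5963 - 2 \cdot 111 \cdot 91 = 5963 - 20202 = -14239$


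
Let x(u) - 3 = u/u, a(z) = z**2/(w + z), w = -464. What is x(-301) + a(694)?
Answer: 241278/115 ≈ 2098.1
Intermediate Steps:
a(z) = z**2/(-464 + z)
x(u) = 4 (x(u) = 3 + u/u = 3 + 1 = 4)
x(-301) + a(694) = 4 + 694**2/(-464 + 694) = 4 + 481636/230 = 4 + 481636*(1/230) = 4 + 240818/115 = 241278/115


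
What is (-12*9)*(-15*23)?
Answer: 37260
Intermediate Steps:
(-12*9)*(-15*23) = -108*(-345) = 37260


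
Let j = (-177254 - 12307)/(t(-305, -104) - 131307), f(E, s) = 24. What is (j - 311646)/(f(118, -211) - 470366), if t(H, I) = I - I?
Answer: 13640370587/20586398998 ≈ 0.66259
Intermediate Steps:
t(H, I) = 0
j = 63187/43769 (j = (-177254 - 12307)/(0 - 131307) = -189561/(-131307) = -189561*(-1/131307) = 63187/43769 ≈ 1.4436)
(j - 311646)/(f(118, -211) - 470366) = (63187/43769 - 311646)/(24 - 470366) = -13640370587/43769/(-470342) = -13640370587/43769*(-1/470342) = 13640370587/20586398998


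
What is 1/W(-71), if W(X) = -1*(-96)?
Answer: 1/96 ≈ 0.010417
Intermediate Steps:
W(X) = 96
1/W(-71) = 1/96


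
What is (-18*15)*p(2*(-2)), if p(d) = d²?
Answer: -4320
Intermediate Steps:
(-18*15)*p(2*(-2)) = (-18*15)*(2*(-2))² = -270*(-4)² = -270*16 = -4320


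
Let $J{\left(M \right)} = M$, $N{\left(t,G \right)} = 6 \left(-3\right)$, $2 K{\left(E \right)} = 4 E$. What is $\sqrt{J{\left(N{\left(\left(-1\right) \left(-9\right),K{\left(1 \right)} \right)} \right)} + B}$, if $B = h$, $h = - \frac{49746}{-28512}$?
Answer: $\frac{i \sqrt{2549085}}{396} \approx 4.0318 i$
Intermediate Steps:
$K{\left(E \right)} = 2 E$ ($K{\left(E \right)} = \frac{4 E}{2} = 2 E$)
$h = \frac{8291}{4752}$ ($h = \left(-49746\right) \left(- \frac{1}{28512}\right) = \frac{8291}{4752} \approx 1.7447$)
$N{\left(t,G \right)} = -18$
$B = \frac{8291}{4752} \approx 1.7447$
$\sqrt{J{\left(N{\left(\left(-1\right) \left(-9\right),K{\left(1 \right)} \right)} \right)} + B} = \sqrt{-18 + \frac{8291}{4752}} = \sqrt{- \frac{77245}{4752}} = \frac{i \sqrt{2549085}}{396}$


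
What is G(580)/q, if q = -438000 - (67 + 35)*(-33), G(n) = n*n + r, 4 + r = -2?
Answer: -168197/217317 ≈ -0.77397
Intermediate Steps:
r = -6 (r = -4 - 2 = -6)
G(n) = -6 + n² (G(n) = n*n - 6 = n² - 6 = -6 + n²)
q = -434634 (q = -438000 - 102*(-33) = -438000 - 1*(-3366) = -438000 + 3366 = -434634)
G(580)/q = (-6 + 580²)/(-434634) = (-6 + 336400)*(-1/434634) = 336394*(-1/434634) = -168197/217317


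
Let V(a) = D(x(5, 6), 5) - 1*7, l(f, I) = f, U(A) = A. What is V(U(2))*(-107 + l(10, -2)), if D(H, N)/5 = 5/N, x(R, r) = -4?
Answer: 194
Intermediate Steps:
D(H, N) = 25/N (D(H, N) = 5*(5/N) = 25/N)
V(a) = -2 (V(a) = 25/5 - 1*7 = 25*(⅕) - 7 = 5 - 7 = -2)
V(U(2))*(-107 + l(10, -2)) = -2*(-107 + 10) = -2*(-97) = 194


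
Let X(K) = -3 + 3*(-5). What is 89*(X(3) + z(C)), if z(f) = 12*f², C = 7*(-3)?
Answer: 469386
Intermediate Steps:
C = -21
X(K) = -18 (X(K) = -3 - 15 = -18)
89*(X(3) + z(C)) = 89*(-18 + 12*(-21)²) = 89*(-18 + 12*441) = 89*(-18 + 5292) = 89*5274 = 469386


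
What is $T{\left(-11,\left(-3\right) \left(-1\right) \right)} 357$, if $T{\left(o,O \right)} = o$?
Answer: $-3927$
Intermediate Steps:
$T{\left(-11,\left(-3\right) \left(-1\right) \right)} 357 = \left(-11\right) 357 = -3927$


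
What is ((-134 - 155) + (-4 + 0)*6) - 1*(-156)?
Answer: -157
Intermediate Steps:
((-134 - 155) + (-4 + 0)*6) - 1*(-156) = (-289 - 4*6) + 156 = (-289 - 24) + 156 = -313 + 156 = -157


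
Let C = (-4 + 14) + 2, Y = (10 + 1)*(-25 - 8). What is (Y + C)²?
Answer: 123201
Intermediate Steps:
Y = -363 (Y = 11*(-33) = -363)
C = 12 (C = 10 + 2 = 12)
(Y + C)² = (-363 + 12)² = (-351)² = 123201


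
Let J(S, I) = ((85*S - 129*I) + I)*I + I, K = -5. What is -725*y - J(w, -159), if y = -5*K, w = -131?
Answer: 1447537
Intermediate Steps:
J(S, I) = I + I*(-128*I + 85*S) (J(S, I) = ((-129*I + 85*S) + I)*I + I = (-128*I + 85*S)*I + I = I*(-128*I + 85*S) + I = I + I*(-128*I + 85*S))
y = 25 (y = -5*(-5) = 25)
-725*y - J(w, -159) = -725*25 - (-159)*(1 - 128*(-159) + 85*(-131)) = -18125 - (-159)*(1 + 20352 - 11135) = -18125 - (-159)*9218 = -18125 - 1*(-1465662) = -18125 + 1465662 = 1447537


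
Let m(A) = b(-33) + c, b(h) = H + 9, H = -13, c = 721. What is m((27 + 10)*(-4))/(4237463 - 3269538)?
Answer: 717/967925 ≈ 0.00074076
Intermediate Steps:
b(h) = -4 (b(h) = -13 + 9 = -4)
m(A) = 717 (m(A) = -4 + 721 = 717)
m((27 + 10)*(-4))/(4237463 - 3269538) = 717/(4237463 - 3269538) = 717/967925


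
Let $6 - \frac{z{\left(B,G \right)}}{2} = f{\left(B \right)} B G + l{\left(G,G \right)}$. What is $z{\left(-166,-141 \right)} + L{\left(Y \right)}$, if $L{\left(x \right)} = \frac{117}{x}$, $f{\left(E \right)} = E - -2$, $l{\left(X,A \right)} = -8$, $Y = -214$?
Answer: $\frac{1642919827}{214} \approx 7.6772 \cdot 10^{6}$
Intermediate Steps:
$f{\left(E \right)} = 2 + E$ ($f{\left(E \right)} = E + 2 = 2 + E$)
$z{\left(B,G \right)} = 28 - 2 B G \left(2 + B\right)$ ($z{\left(B,G \right)} = 12 - 2 \left(\left(2 + B\right) B G - 8\right) = 12 - 2 \left(B \left(2 + B\right) G - 8\right) = 12 - 2 \left(B G \left(2 + B\right) - 8\right) = 12 - 2 \left(-8 + B G \left(2 + B\right)\right) = 12 - \left(-16 + 2 B G \left(2 + B\right)\right) = 28 - 2 B G \left(2 + B\right)$)
$z{\left(-166,-141 \right)} + L{\left(Y \right)} = \left(28 - \left(-332\right) \left(-141\right) \left(2 - 166\right)\right) + \frac{117}{-214} = \left(28 - \left(-332\right) \left(-141\right) \left(-164\right)\right) + 117 \left(- \frac{1}{214}\right) = \left(28 + 7677168\right) - \frac{117}{214} = 7677196 - \frac{117}{214} = \frac{1642919827}{214}$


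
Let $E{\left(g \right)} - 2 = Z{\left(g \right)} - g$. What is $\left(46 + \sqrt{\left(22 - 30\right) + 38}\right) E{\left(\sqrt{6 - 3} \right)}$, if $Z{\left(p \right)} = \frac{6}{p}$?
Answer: $\left(2 + \sqrt{3}\right) \left(46 + \sqrt{30}\right) \approx 192.12$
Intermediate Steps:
$E{\left(g \right)} = 2 - g + \frac{6}{g}$ ($E{\left(g \right)} = 2 - \left(g - \frac{6}{g}\right) = 2 - g + \frac{6}{g}$)
$\left(46 + \sqrt{\left(22 - 30\right) + 38}\right) E{\left(\sqrt{6 - 3} \right)} = \left(46 + \sqrt{\left(22 - 30\right) + 38}\right) \left(2 - \sqrt{6 - 3} + \frac{6}{\sqrt{6 - 3}}\right) = \left(46 + \sqrt{\left(22 - 30\right) + 38}\right) \left(2 - \sqrt{3} + \frac{6}{\sqrt{3}}\right) = \left(46 + \sqrt{-8 + 38}\right) \left(2 - \sqrt{3} + 6 \frac{\sqrt{3}}{3}\right) = \left(46 + \sqrt{30}\right) \left(2 - \sqrt{3} + 2 \sqrt{3}\right) = \left(46 + \sqrt{30}\right) \left(2 + \sqrt{3}\right) = \left(2 + \sqrt{3}\right) \left(46 + \sqrt{30}\right)$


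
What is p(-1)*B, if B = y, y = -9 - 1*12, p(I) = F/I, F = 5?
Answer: 105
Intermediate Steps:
p(I) = 5/I
y = -21 (y = -9 - 12 = -21)
B = -21
p(-1)*B = (5/(-1))*(-21) = (5*(-1))*(-21) = -5*(-21) = 105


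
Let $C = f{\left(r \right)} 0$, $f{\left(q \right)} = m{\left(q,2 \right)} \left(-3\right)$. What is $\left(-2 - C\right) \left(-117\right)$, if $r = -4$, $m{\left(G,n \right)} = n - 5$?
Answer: $234$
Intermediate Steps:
$m{\left(G,n \right)} = -5 + n$ ($m{\left(G,n \right)} = n - 5 = -5 + n$)
$f{\left(q \right)} = 9$ ($f{\left(q \right)} = \left(-5 + 2\right) \left(-3\right) = \left(-3\right) \left(-3\right) = 9$)
$C = 0$ ($C = 9 \cdot 0 = 0$)
$\left(-2 - C\right) \left(-117\right) = \left(-2 - 0\right) \left(-117\right) = \left(-2 + 0\right) \left(-117\right) = \left(-2\right) \left(-117\right) = 234$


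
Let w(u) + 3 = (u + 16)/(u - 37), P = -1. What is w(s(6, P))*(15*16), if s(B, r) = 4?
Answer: -9520/11 ≈ -865.45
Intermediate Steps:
w(u) = -3 + (16 + u)/(-37 + u) (w(u) = -3 + (u + 16)/(u - 37) = -3 + (16 + u)/(-37 + u))
w(s(6, P))*(15*16) = ((127 - 2*4)/(-37 + 4))*(15*16) = ((127 - 8)/(-33))*240 = -1/33*119*240 = -119/33*240 = -9520/11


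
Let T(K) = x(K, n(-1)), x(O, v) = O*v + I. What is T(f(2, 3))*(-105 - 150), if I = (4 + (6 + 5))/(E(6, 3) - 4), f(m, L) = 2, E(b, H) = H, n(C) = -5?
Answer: 6375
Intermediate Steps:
I = -15 (I = (4 + (6 + 5))/(3 - 4) = (4 + 11)/(-1) = 15*(-1) = -15)
x(O, v) = -15 + O*v (x(O, v) = O*v - 15 = -15 + O*v)
T(K) = -15 - 5*K (T(K) = -15 + K*(-5) = -15 - 5*K)
T(f(2, 3))*(-105 - 150) = (-15 - 5*2)*(-105 - 150) = (-15 - 10)*(-255) = -25*(-255) = 6375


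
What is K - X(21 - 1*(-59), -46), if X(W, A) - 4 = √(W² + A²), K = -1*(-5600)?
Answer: 5596 - 2*√2129 ≈ 5503.7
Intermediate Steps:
K = 5600
X(W, A) = 4 + √(A² + W²) (X(W, A) = 4 + √(W² + A²) = 4 + √(A² + W²))
K - X(21 - 1*(-59), -46) = 5600 - (4 + √((-46)² + (21 - 1*(-59))²)) = 5600 - (4 + √(2116 + (21 + 59)²)) = 5600 - (4 + √(2116 + 80²)) = 5600 - (4 + √(2116 + 6400)) = 5600 - (4 + √8516) = 5600 - (4 + 2*√2129) = 5600 + (-4 - 2*√2129) = 5596 - 2*√2129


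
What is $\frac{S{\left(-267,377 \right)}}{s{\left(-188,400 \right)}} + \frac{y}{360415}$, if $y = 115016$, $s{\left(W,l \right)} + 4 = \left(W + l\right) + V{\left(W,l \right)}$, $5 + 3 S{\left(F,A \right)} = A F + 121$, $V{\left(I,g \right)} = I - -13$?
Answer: $- \frac{3293256251}{3243735} \approx -1015.3$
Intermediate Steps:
$V{\left(I,g \right)} = 13 + I$ ($V{\left(I,g \right)} = I + 13 = 13 + I$)
$S{\left(F,A \right)} = \frac{116}{3} + \frac{A F}{3}$ ($S{\left(F,A \right)} = - \frac{5}{3} + \frac{A F + 121}{3} = - \frac{5}{3} + \frac{121 + A F}{3} = - \frac{5}{3} + \left(\frac{121}{3} + \frac{A F}{3}\right) = \frac{116}{3} + \frac{A F}{3}$)
$s{\left(W,l \right)} = 9 + l + 2 W$ ($s{\left(W,l \right)} = -4 + \left(\left(W + l\right) + \left(13 + W\right)\right) = -4 + \left(13 + l + 2 W\right) = 9 + l + 2 W$)
$\frac{S{\left(-267,377 \right)}}{s{\left(-188,400 \right)}} + \frac{y}{360415} = \frac{\frac{116}{3} + \frac{1}{3} \cdot 377 \left(-267\right)}{9 + 400 + 2 \left(-188\right)} + \frac{115016}{360415} = \frac{\frac{116}{3} - 33553}{9 + 400 - 376} + 115016 \cdot \frac{1}{360415} = - \frac{100543}{3 \cdot 33} + \frac{10456}{32765} = \left(- \frac{100543}{3}\right) \frac{1}{33} + \frac{10456}{32765} = - \frac{100543}{99} + \frac{10456}{32765} = - \frac{3293256251}{3243735}$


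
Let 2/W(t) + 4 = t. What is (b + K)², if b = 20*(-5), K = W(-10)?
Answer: 491401/49 ≈ 10029.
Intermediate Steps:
W(t) = 2/(-4 + t)
K = -⅐ (K = 2/(-4 - 10) = 2/(-14) = 2*(-1/14) = -⅐ ≈ -0.14286)
b = -100
(b + K)² = (-100 - ⅐)² = (-701/7)² = 491401/49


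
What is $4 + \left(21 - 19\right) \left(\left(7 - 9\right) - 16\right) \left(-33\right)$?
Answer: $1192$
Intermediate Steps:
$4 + \left(21 - 19\right) \left(\left(7 - 9\right) - 16\right) \left(-33\right) = 4 + 2 \left(\left(7 - 9\right) - 16\right) \left(-33\right) = 4 + 2 \left(-2 - 16\right) \left(-33\right) = 4 + 2 \left(-18\right) \left(-33\right) = 4 - -1188 = 4 + 1188 = 1192$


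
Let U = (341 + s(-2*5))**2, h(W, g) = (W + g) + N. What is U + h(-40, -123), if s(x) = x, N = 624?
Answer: 110022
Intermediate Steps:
h(W, g) = 624 + W + g (h(W, g) = (W + g) + 624 = 624 + W + g)
U = 109561 (U = (341 - 2*5)**2 = (341 - 10)**2 = 331**2 = 109561)
U + h(-40, -123) = 109561 + (624 - 40 - 123) = 109561 + 461 = 110022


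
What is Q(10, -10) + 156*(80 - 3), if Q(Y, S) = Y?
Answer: 12022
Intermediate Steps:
Q(10, -10) + 156*(80 - 3) = 10 + 156*(80 - 3) = 10 + 156*77 = 10 + 12012 = 12022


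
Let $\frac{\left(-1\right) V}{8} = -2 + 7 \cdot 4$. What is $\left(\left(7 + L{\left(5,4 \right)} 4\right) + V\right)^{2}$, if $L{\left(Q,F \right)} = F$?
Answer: $34225$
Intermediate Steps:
$V = -208$ ($V = - 8 \left(-2 + 7 \cdot 4\right) = - 8 \left(-2 + 28\right) = \left(-8\right) 26 = -208$)
$\left(\left(7 + L{\left(5,4 \right)} 4\right) + V\right)^{2} = \left(\left(7 + 4 \cdot 4\right) - 208\right)^{2} = \left(\left(7 + 16\right) - 208\right)^{2} = \left(23 - 208\right)^{2} = \left(-185\right)^{2} = 34225$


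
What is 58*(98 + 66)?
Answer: 9512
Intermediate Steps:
58*(98 + 66) = 58*164 = 9512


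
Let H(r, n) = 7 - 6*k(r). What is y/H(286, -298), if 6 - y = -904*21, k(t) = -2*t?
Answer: 18990/3439 ≈ 5.5220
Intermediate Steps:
y = 18990 (y = 6 - (-904)*21 = 6 - 1*(-18984) = 6 + 18984 = 18990)
H(r, n) = 7 + 12*r (H(r, n) = 7 - (-12)*r = 7 + 12*r)
y/H(286, -298) = 18990/(7 + 12*286) = 18990/(7 + 3432) = 18990/3439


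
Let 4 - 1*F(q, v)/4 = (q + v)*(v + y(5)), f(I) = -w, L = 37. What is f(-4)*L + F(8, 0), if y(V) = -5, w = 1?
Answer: 139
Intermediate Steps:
f(I) = -1 (f(I) = -1*1 = -1)
F(q, v) = 16 - 4*(-5 + v)*(q + v) (F(q, v) = 16 - 4*(q + v)*(v - 5) = 16 - 4*(q + v)*(-5 + v) = 16 - 4*(-5 + v)*(q + v))
f(-4)*L + F(8, 0) = -1*37 + (16 - 4*0**2 + 20*8 + 20*0 - 4*8*0) = -37 + (16 - 4*0 + 160 + 0 + 0) = -37 + (16 + 0 + 160 + 0 + 0) = -37 + 176 = 139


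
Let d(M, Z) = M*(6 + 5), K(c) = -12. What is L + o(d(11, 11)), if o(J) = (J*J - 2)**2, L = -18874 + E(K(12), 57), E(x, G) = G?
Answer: 214281504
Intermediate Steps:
d(M, Z) = 11*M (d(M, Z) = M*11 = 11*M)
L = -18817 (L = -18874 + 57 = -18817)
o(J) = (-2 + J**2)**2 (o(J) = (J**2 - 2)**2 = (-2 + J**2)**2)
L + o(d(11, 11)) = -18817 + (-2 + (11*11)**2)**2 = -18817 + (-2 + 121**2)**2 = -18817 + (-2 + 14641)**2 = -18817 + 14639**2 = -18817 + 214300321 = 214281504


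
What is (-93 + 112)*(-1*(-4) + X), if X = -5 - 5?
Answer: -114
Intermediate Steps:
X = -10
(-93 + 112)*(-1*(-4) + X) = (-93 + 112)*(-1*(-4) - 10) = 19*(4 - 10) = 19*(-6) = -114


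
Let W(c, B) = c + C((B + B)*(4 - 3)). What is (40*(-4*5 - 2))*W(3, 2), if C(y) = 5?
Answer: -7040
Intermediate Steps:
W(c, B) = 5 + c (W(c, B) = c + 5 = 5 + c)
(40*(-4*5 - 2))*W(3, 2) = (40*(-4*5 - 2))*(5 + 3) = (40*(-20 - 2))*8 = (40*(-22))*8 = -880*8 = -7040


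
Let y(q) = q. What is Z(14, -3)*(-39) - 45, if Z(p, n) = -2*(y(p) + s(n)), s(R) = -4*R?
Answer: 1983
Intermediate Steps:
Z(p, n) = -2*p + 8*n (Z(p, n) = -2*(p - 4*n) = -2*p + 8*n)
Z(14, -3)*(-39) - 45 = (-2*14 + 8*(-3))*(-39) - 45 = (-28 - 24)*(-39) - 45 = -52*(-39) - 45 = 2028 - 45 = 1983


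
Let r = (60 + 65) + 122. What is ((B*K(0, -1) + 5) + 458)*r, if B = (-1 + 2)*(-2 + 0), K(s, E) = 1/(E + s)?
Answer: 114855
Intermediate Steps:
B = -2 (B = 1*(-2) = -2)
r = 247 (r = 125 + 122 = 247)
((B*K(0, -1) + 5) + 458)*r = ((-2/(-1 + 0) + 5) + 458)*247 = ((-2/(-1) + 5) + 458)*247 = ((-2*(-1) + 5) + 458)*247 = ((2 + 5) + 458)*247 = (7 + 458)*247 = 465*247 = 114855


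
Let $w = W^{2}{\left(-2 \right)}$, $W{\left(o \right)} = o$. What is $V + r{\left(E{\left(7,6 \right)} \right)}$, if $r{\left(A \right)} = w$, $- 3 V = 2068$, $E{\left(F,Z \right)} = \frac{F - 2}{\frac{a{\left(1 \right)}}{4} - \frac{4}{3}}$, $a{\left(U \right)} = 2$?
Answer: $- \frac{2056}{3} \approx -685.33$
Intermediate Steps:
$E{\left(F,Z \right)} = \frac{12}{5} - \frac{6 F}{5}$ ($E{\left(F,Z \right)} = \frac{F - 2}{\frac{2}{4} - \frac{4}{3}} = \frac{F - 2}{2 \cdot \frac{1}{4} - \frac{4}{3}} = \frac{-2 + F}{\frac{1}{2} - \frac{4}{3}} = \frac{-2 + F}{- \frac{5}{6}} = \left(-2 + F\right) \left(- \frac{6}{5}\right) = \frac{12}{5} - \frac{6 F}{5}$)
$V = - \frac{2068}{3}$ ($V = \left(- \frac{1}{3}\right) 2068 = - \frac{2068}{3} \approx -689.33$)
$w = 4$ ($w = \left(-2\right)^{2} = 4$)
$r{\left(A \right)} = 4$
$V + r{\left(E{\left(7,6 \right)} \right)} = - \frac{2068}{3} + 4 = - \frac{2056}{3}$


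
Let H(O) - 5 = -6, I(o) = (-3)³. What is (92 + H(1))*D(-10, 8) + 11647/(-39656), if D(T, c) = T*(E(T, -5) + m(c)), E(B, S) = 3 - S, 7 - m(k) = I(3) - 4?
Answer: -1660011807/39656 ≈ -41860.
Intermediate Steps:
I(o) = -27
H(O) = -1 (H(O) = 5 - 6 = -1)
m(k) = 38 (m(k) = 7 - (-27 - 4) = 7 - 1*(-31) = 7 + 31 = 38)
D(T, c) = 46*T (D(T, c) = T*((3 - 1*(-5)) + 38) = T*((3 + 5) + 38) = T*(8 + 38) = T*46 = 46*T)
(92 + H(1))*D(-10, 8) + 11647/(-39656) = (92 - 1)*(46*(-10)) + 11647/(-39656) = 91*(-460) + 11647*(-1/39656) = -41860 - 11647/39656 = -1660011807/39656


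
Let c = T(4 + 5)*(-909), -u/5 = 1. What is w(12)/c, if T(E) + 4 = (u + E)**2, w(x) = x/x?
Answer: -1/10908 ≈ -9.1676e-5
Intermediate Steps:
u = -5 (u = -5*1 = -5)
w(x) = 1
T(E) = -4 + (-5 + E)**2
c = -10908 (c = (-4 + (-5 + (4 + 5))**2)*(-909) = (-4 + (-5 + 9)**2)*(-909) = (-4 + 4**2)*(-909) = (-4 + 16)*(-909) = 12*(-909) = -10908)
w(12)/c = 1/(-10908) = 1*(-1/10908) = -1/10908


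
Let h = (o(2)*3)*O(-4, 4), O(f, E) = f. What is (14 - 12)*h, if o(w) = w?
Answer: -48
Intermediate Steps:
h = -24 (h = (2*3)*(-4) = 6*(-4) = -24)
(14 - 12)*h = (14 - 12)*(-24) = 2*(-24) = -48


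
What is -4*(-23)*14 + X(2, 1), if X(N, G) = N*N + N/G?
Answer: 1294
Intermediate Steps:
X(N, G) = N² + N/G
-4*(-23)*14 + X(2, 1) = -4*(-23)*14 + (2² + 2/1) = 92*14 + (4 + 2*1) = 1288 + (4 + 2) = 1288 + 6 = 1294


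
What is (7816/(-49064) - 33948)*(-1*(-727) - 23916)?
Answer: 4828043970529/6133 ≈ 7.8722e+8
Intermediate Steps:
(7816/(-49064) - 33948)*(-1*(-727) - 23916) = (7816*(-1/49064) - 33948)*(727 - 23916) = (-977/6133 - 33948)*(-23189) = -208204061/6133*(-23189) = 4828043970529/6133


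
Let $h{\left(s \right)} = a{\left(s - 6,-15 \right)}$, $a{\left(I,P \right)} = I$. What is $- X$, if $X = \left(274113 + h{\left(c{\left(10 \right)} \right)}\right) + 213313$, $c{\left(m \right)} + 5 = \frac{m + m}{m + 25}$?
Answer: $- \frac{3411909}{7} \approx -4.8742 \cdot 10^{5}$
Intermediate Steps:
$c{\left(m \right)} = -5 + \frac{2 m}{25 + m}$ ($c{\left(m \right)} = -5 + \frac{m + m}{m + 25} = -5 + \frac{2 m}{25 + m}$)
$h{\left(s \right)} = -6 + s$ ($h{\left(s \right)} = s - 6 = -6 + s$)
$X = \frac{3411909}{7}$ ($X = \left(274113 - \left(6 - \frac{-125 - 30}{25 + 10}\right)\right) + 213313 = \left(274113 - \left(6 - \frac{-125 - 30}{35}\right)\right) + 213313 = \left(274113 + \left(-6 + \frac{1}{35} \left(-155\right)\right)\right) + 213313 = \left(274113 - \frac{73}{7}\right) + 213313 = \frac{1918718}{7} + 213313 = \frac{3411909}{7} \approx 4.8742 \cdot 10^{5}$)
$- X = \left(-1\right) \frac{3411909}{7} = - \frac{3411909}{7}$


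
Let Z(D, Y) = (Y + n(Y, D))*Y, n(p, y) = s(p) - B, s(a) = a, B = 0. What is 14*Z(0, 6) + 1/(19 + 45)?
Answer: 64513/64 ≈ 1008.0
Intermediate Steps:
n(p, y) = p (n(p, y) = p - 1*0 = p + 0 = p)
Z(D, Y) = 2*Y² (Z(D, Y) = (Y + Y)*Y = (2*Y)*Y = 2*Y²)
14*Z(0, 6) + 1/(19 + 45) = 14*(2*6²) + 1/(19 + 45) = 14*(2*36) + 1/64 = 14*72 + 1/64 = 1008 + 1/64 = 64513/64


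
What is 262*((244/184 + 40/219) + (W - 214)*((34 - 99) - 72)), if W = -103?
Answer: 57314981795/5037 ≈ 1.1379e+7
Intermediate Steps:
262*((244/184 + 40/219) + (W - 214)*((34 - 99) - 72)) = 262*((244/184 + 40/219) + (-103 - 214)*((34 - 99) - 72)) = 262*((244*(1/184) + 40*(1/219)) - 317*(-65 - 72)) = 262*((61/46 + 40/219) - 317*(-137)) = 262*(15199/10074 + 43429) = 262*(437518945/10074) = 57314981795/5037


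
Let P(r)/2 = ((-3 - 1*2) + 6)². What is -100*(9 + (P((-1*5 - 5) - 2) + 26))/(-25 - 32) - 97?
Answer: -1829/57 ≈ -32.088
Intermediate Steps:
P(r) = 2 (P(r) = 2*((-3 - 1*2) + 6)² = 2*((-3 - 2) + 6)² = 2*(-5 + 6)² = 2*1² = 2*1 = 2)
-100*(9 + (P((-1*5 - 5) - 2) + 26))/(-25 - 32) - 97 = -100*(9 + (2 + 26))/(-25 - 32) - 97 = -100*(9 + 28)/(-57) - 97 = -3700*(-1)/57 - 97 = -100*(-37/57) - 97 = 3700/57 - 97 = -1829/57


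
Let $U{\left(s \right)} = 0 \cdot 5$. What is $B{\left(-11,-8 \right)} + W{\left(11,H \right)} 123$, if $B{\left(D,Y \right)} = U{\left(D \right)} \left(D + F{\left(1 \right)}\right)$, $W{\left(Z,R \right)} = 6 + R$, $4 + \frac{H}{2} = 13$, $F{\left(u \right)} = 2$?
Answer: $2952$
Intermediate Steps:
$H = 18$ ($H = -8 + 2 \cdot 13 = -8 + 26 = 18$)
$U{\left(s \right)} = 0$
$B{\left(D,Y \right)} = 0$ ($B{\left(D,Y \right)} = 0 \left(D + 2\right) = 0 \left(2 + D\right) = 0$)
$B{\left(-11,-8 \right)} + W{\left(11,H \right)} 123 = 0 + \left(6 + 18\right) 123 = 0 + 24 \cdot 123 = 0 + 2952 = 2952$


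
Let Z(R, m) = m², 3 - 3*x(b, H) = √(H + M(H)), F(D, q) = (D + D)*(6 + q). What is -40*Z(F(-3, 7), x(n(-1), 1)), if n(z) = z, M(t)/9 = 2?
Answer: -1120/9 + 80*√19/3 ≈ -8.2071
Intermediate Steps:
M(t) = 18 (M(t) = 9*2 = 18)
F(D, q) = 2*D*(6 + q) (F(D, q) = (2*D)*(6 + q) = 2*D*(6 + q))
x(b, H) = 1 - √(18 + H)/3 (x(b, H) = 1 - √(H + 18)/3 = 1 - √(18 + H)/3)
-40*Z(F(-3, 7), x(n(-1), 1)) = -40*(1 - √(18 + 1)/3)² = -40*(1 - √19/3)²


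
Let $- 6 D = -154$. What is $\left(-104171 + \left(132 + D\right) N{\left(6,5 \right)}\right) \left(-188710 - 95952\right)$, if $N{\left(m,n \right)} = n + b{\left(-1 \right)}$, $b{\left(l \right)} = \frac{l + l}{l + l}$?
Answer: $29384234950$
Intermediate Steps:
$D = \frac{77}{3}$ ($D = \left(- \frac{1}{6}\right) \left(-154\right) = \frac{77}{3} \approx 25.667$)
$b{\left(l \right)} = 1$ ($b{\left(l \right)} = \frac{2 l}{2 l} = 2 l \frac{1}{2 l} = 1$)
$N{\left(m,n \right)} = 1 + n$ ($N{\left(m,n \right)} = n + 1 = 1 + n$)
$\left(-104171 + \left(132 + D\right) N{\left(6,5 \right)}\right) \left(-188710 - 95952\right) = \left(-104171 + \left(132 + \frac{77}{3}\right) \left(1 + 5\right)\right) \left(-188710 - 95952\right) = \left(-104171 + \frac{473}{3} \cdot 6\right) \left(-284662\right) = \left(-104171 + 946\right) \left(-284662\right) = \left(-103225\right) \left(-284662\right) = 29384234950$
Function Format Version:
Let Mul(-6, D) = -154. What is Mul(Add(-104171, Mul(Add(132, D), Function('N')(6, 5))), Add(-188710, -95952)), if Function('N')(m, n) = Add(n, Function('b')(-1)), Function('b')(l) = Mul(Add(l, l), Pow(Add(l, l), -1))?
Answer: 29384234950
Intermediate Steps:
D = Rational(77, 3) (D = Mul(Rational(-1, 6), -154) = Rational(77, 3) ≈ 25.667)
Function('b')(l) = 1 (Function('b')(l) = Mul(Mul(2, l), Pow(Mul(2, l), -1)) = Mul(Mul(2, l), Mul(Rational(1, 2), Pow(l, -1))) = 1)
Function('N')(m, n) = Add(1, n) (Function('N')(m, n) = Add(n, 1) = Add(1, n))
Mul(Add(-104171, Mul(Add(132, D), Function('N')(6, 5))), Add(-188710, -95952)) = Mul(Add(-104171, Mul(Add(132, Rational(77, 3)), Add(1, 5))), Add(-188710, -95952)) = Mul(Add(-104171, Mul(Rational(473, 3), 6)), -284662) = Mul(Add(-104171, 946), -284662) = Mul(-103225, -284662) = 29384234950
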